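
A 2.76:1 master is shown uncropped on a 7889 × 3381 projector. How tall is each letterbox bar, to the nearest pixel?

261 px

2.76:1 is wider than 21×9, so it spans the full width.
That makes the image 2858.33 px tall (7889 / 2.760).
Black = 3381 − 2858.33 = 522.67 px, or 261.33 per bar.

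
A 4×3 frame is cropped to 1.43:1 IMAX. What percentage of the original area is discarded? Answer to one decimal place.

1.43:1 IMAX is wider than 4×3, so the crop keeps the full width and trims the height.
Area ratio = (1.333)/(1.430) = 93.24%; the remaining 6.76% is cropped out.

6.8%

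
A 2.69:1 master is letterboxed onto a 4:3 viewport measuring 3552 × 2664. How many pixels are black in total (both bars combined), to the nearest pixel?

Since 2.690 > 1.333, the master is width-limited.
Content height = 3552 / 2.690 ≈ 1320.4461 px.
Leftover height: 2664 − 1320.4461 = 1343.5539 px.
Across the 3552-px span: 1343.5539 × 3552 ≈ 4772303 px.

4772303 pixels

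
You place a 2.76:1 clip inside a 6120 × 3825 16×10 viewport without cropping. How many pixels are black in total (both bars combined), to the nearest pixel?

2.76:1 (2.760) > 16×10 (1.600), so the clip fills the width.
The clip is 6120 / 2.760 ≈ 2217.3913 px tall.
3825 − 2217.3913 = 1607.6087 px of bars.
Across the 6120-px span: 1607.6087 × 6120 ≈ 9838565 px.

9838565 pixels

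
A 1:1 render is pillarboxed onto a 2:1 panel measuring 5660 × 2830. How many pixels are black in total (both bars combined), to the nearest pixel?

1:1 is narrower than 2:1, so it spans the full height.
That makes the image 2830.0000 px wide (2830 × 1/1).
Black = 5660 − 2830.0000 = 2830.0000 px.
That's 2830.0000 × 2830 ≈ 8008900 black pixels.

8008900 pixels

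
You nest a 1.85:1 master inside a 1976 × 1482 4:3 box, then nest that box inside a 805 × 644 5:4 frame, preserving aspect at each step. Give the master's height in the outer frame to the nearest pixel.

435 px

Inside the 1976×1482 canvas the master is width-limited at 1976.00 × 1068.11.
4:3 in 805×644: fills the width, so the intermediate becomes 805.00 × 603.75 — a scale of ×0.4074.
The master scales with it: height 1068.11 × 0.4074 ≈ 435.14.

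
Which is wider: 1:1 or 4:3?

4:3

1 and 4:3 = 1.333; 1.333 > 1.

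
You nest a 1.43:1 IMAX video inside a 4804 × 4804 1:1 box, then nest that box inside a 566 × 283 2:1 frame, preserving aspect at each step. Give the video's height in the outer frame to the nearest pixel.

First fit — 1.43:1 IMAX into 4804×4804 spans the width: 4804.00 × 3359.44.
1:1 in 566×283: fills the height, so the intermediate becomes 283.00 × 283.00 — a scale of ×0.0589.
So the video's height is 3359.44 × 0.0589 ≈ 197.90.

198 px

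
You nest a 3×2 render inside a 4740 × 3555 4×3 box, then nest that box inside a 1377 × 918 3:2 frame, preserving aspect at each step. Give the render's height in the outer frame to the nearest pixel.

First fit — 3×2 into 4740×3555 spans the width: 4740.00 × 3160.00.
The 4×3 canvas is height-limited in 1377×918, giving 1224.00 × 918.00; scale factor 0.2582.
Applying the same ×0.2582: 3160.00 → 816.00.

816 px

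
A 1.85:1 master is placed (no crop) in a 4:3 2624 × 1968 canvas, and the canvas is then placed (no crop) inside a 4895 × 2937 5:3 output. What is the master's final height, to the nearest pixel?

1.85:1 in 2624×1968: fills the width, so the master is 2624.00 × 1418.38.
Second fit — the 4:3 canvas into 4895×2937 spans the height: 3916.00 × 2937.00 (×1.4924 from 2624×1968).
So the master's height is 1418.38 × 1.4924 ≈ 2116.76.

2117 px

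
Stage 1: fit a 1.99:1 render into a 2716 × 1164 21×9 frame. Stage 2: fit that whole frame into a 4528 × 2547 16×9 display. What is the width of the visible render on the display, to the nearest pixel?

Inside the 2716×1164 canvas the render is height-limited at 2316.36 × 1164.00.
21×9 in 4528×2547: fills the width, so the intermediate becomes 4528.00 × 1940.57 — a scale of ×1.6672.
The render scales with it: width 2316.36 × 1.6672 ≈ 3861.74.

3862 px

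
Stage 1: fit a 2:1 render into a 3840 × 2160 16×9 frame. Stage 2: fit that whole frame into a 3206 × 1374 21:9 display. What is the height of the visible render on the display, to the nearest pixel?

1221 px

Inside the 3840×2160 canvas the render is width-limited at 3840.00 × 1920.00.
Second fit — the 16×9 canvas into 3206×1374 spans the height: 2442.67 × 1374.00 (×0.6361 from 3840×2160).
The render scales with it: height 1920.00 × 0.6361 ≈ 1221.33.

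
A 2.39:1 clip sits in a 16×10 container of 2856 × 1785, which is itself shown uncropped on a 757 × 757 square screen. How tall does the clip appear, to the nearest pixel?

317 px

First fit — 2.39:1 into 2856×1785 spans the width: 2856.00 × 1194.98.
16×10 in 757×757: fills the width, so the intermediate becomes 757.00 × 473.12 — a scale of ×0.2651.
Applying the same ×0.2651: 1194.98 → 316.74.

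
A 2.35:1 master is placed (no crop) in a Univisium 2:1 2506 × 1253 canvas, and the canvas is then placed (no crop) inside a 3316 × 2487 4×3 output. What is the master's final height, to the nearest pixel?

Inside the 2506×1253 canvas the master is width-limited at 2506.00 × 1066.38.
Second fit — the Univisium 2:1 canvas into 3316×2487 spans the width: 3316.00 × 1658.00 (×1.3232 from 2506×1253).
So the master's height is 1066.38 × 1.3232 ≈ 1411.06.

1411 px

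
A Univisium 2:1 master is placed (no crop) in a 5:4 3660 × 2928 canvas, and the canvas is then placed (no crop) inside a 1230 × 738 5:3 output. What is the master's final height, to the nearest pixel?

461 px

Inside the 3660×2928 canvas the master is width-limited at 3660.00 × 1830.00.
5:4 in 1230×738: fills the height, so the intermediate becomes 922.50 × 738.00 — a scale of ×0.2520.
Applying the same ×0.2520: 1830.00 → 461.25.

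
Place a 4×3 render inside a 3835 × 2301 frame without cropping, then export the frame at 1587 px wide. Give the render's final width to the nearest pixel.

At 3835×2301 the render is height-limited, so width = 2301 × 4/3 ≈ 3068.00 px.
Scaling 3835 → 1587 is ×0.4138, so the width becomes 3068.00 × 0.4138 ≈ 1269.60 px.

1270 px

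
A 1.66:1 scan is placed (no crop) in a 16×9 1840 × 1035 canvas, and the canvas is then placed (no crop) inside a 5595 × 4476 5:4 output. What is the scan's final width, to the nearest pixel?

5224 px

Inside the 1840×1035 canvas the scan is height-limited at 1718.10 × 1035.00.
16×9 in 5595×4476: fills the width, so the intermediate becomes 5595.00 × 3147.19 — a scale of ×3.0408.
So the scan's width is 1718.10 × 3.0408 ≈ 5224.33.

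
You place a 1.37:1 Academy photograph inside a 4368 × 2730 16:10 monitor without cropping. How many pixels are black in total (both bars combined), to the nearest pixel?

1714167 pixels

1.37:1 Academy is narrower than 16:10, so it spans the full height.
The photograph is 2730 × 1.370 ≈ 3740.1000 px wide.
4368 − 3740.1000 = 627.9000 px of bars.
Across the 2730-px span: 627.9000 × 2730 ≈ 1714167 px.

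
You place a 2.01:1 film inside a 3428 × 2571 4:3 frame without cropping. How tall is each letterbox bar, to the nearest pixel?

433 px

2.01:1 is wider than 4:3, so it spans the full width.
That makes the image 1705.47 px tall (3428 / 2.010).
2571 − 1705.47 = 865.53 px of bars (432.76 each).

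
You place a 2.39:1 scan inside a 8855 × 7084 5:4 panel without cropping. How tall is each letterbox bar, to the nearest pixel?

1689 px

2.39:1 (2.390) > 5:4 (1.250), so the scan fills the width.
Content height = 8855 / 2.390 ≈ 3705.02 px.
7084 − 3705.02 = 3378.98 px of bars (1689.49 each).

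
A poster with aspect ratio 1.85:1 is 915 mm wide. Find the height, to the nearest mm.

Height = 915 / 1.850 = 494.59.

495 mm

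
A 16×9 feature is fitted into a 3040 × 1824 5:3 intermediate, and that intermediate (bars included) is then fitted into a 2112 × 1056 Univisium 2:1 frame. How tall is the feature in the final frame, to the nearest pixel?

Inside the 3040×1824 canvas the feature is width-limited at 3040.00 × 1710.00.
5:3 in 2112×1056: fills the height, so the intermediate becomes 1760.00 × 1056.00 — a scale of ×0.5789.
So the feature's height is 1710.00 × 0.5789 ≈ 990.00.

990 px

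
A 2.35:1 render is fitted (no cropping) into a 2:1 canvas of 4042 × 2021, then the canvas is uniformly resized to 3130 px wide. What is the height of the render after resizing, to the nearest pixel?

1332 px

In the 4042×2021 frame the render fills the width: height = 4042 / 2.350 ≈ 1720.00 px.
Resizing to 3130 px wide multiplies everything by 0.7744: 1720.00 → 1331.91 px.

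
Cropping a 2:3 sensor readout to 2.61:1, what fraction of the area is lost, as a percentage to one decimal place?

The width stays; only height is cut (since 2.61:1 is wider than 2:3).
Fraction kept = (0.667)/(2.610) ≈ 25.54%, so 74.46% is lost.

74.5%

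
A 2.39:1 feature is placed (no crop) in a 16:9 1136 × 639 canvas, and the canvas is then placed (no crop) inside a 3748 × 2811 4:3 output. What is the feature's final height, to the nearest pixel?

1568 px

First fit — 2.39:1 into 1136×639 spans the width: 1136.00 × 475.31.
16:9 in 3748×2811: fills the width, so the intermediate becomes 3748.00 × 2108.25 — a scale of ×3.2993.
Applying the same ×3.2993: 475.31 → 1568.20.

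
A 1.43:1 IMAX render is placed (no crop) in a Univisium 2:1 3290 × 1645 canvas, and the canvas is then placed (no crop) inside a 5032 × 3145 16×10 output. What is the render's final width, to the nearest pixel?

3598 px

1.43:1 IMAX in 3290×1645: fills the height, so the render is 2352.35 × 1645.00.
Second fit — the Univisium 2:1 canvas into 5032×3145 spans the width: 5032.00 × 2516.00 (×1.5295 from 3290×1645).
So the render's width is 2352.35 × 1.5295 ≈ 3597.88.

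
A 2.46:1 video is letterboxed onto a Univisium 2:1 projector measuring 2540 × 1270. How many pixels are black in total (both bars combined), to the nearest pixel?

Since 2.460 > 2.000, the video is width-limited.
The video is 2540 / 2.460 ≈ 1032.5203 px tall.
Black = 1270 − 1032.5203 = 237.4797 px.
Bar area = 237.4797 × 2540 ≈ 603198 px.

603198 pixels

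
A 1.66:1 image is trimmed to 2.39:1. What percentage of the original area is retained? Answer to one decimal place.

Going from 1.66:1 to 2.39:1 means cutting height while keeping width.
Area ratio = (1.660)/(2.390) = 69.46% retained.

69.5%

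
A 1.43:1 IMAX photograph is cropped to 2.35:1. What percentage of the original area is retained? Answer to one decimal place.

The width stays; only height is cut (since 2.35:1 is wider than 1.43:1 IMAX).
(1.430)/(2.350) ≈ 0.609 of the area survives.

60.9%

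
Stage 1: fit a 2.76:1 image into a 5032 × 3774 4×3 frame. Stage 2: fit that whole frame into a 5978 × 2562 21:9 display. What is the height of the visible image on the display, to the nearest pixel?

2.76:1 in 5032×3774: fills the width, so the image is 5032.00 × 1823.19.
4×3 in 5978×2562: fills the height, so the intermediate becomes 3416.00 × 2562.00 — a scale of ×0.6789.
The image scales with it: height 1823.19 × 0.6789 ≈ 1237.68.

1238 px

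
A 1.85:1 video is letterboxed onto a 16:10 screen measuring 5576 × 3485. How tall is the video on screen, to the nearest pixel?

1.85:1 (1.850) > 16:10 (1.600), so the video fills the width.
Content height = 5576 / 1.850 ≈ 3014.05 px.

3014 px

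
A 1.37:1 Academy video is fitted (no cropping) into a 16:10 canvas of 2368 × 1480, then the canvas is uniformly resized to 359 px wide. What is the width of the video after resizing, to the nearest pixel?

307 px

Fitted into 2368×1480, the video spans the height; its width is 1480 × 1.370 ≈ 2027.60 px.
Scaling 2368 → 359 is ×0.1516, so the width becomes 2027.60 × 0.1516 ≈ 307.39 px.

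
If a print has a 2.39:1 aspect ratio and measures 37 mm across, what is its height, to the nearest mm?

15 mm

37 / 2.390 = 15.48.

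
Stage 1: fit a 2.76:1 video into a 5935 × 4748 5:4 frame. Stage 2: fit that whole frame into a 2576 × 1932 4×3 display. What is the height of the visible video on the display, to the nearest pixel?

Inside the 5935×4748 canvas the video is width-limited at 5935.00 × 2150.36.
The 5:4 canvas is height-limited in 2576×1932, giving 2415.00 × 1932.00; scale factor 0.4069.
So the video's height is 2150.36 × 0.4069 ≈ 875.00.

875 px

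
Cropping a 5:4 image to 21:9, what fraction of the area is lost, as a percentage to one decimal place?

The width stays; only height is cut (since 21:9 is wider than 5:4).
(1.250)/(2.333) ≈ 0.536 of the area survives, leaving 46.43% discarded.

46.4%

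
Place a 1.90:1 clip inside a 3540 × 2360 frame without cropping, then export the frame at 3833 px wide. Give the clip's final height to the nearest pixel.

In the 3540×2360 frame the clip fills the width: height = 3540 / 1.900 ≈ 1863.16 px.
Scaling 3540 → 3833 is ×1.0828, so the height becomes 1863.16 × 1.0828 ≈ 2017.37 px.

2017 px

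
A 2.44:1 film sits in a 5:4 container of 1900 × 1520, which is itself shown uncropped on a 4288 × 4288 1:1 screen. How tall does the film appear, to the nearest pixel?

Inside the 1900×1520 canvas the film is width-limited at 1900.00 × 778.69.
The 5:4 canvas is width-limited in 4288×4288, giving 4288.00 × 3430.40; scale factor 2.2568.
So the film's height is 778.69 × 2.2568 ≈ 1757.38.

1757 px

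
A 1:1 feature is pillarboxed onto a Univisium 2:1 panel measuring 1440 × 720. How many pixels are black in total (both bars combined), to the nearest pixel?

Since 1.000 < 2.000, the feature is height-limited.
The feature is 720 × 1/1 ≈ 720.0000 px wide.
Black = 1440 − 720.0000 = 720.0000 px.
Across the 720-px span: 720.0000 × 720 ≈ 518400 px.

518400 pixels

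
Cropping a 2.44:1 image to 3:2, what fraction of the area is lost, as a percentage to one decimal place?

Going from 2.44:1 to 3:2 means cutting width while keeping height.
(1.500)/(2.440) ≈ 0.615 of the area survives, leaving 38.52% discarded.

38.5%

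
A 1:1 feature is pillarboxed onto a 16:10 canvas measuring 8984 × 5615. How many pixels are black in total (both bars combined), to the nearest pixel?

18916935 pixels

Since 1.000 < 1.600, the feature is height-limited.
Content width = 5615 × 1/1 ≈ 5615.0000 px.
Leftover width: 8984 − 5615.0000 = 3369.0000 px.
Bar area = 3369.0000 × 5615 ≈ 18916935 px.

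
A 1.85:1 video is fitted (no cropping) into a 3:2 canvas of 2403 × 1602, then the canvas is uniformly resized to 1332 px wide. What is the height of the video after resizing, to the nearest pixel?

720 px

Fitted into 2403×1602, the video spans the width; its height is 2403 / 1.850 ≈ 1298.92 px.
Scaling 2403 → 1332 is ×0.5543, so the height becomes 1298.92 × 0.5543 ≈ 720.00 px.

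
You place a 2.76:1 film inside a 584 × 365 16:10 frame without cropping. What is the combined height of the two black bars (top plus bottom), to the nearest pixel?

153 px

Since 2.760 > 1.600, the film is width-limited.
The film is 584 / 2.760 ≈ 211.59 px tall.
Black = 365 − 211.59 = 153.41 px.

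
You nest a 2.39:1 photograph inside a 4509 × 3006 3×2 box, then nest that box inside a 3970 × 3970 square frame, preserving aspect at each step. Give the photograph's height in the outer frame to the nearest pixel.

1661 px

2.39:1 in 4509×3006: fills the width, so the photograph is 4509.00 × 1886.61.
Second fit — the 3×2 canvas into 3970×3970 spans the width: 3970.00 × 2646.67 (×0.8805 from 4509×3006).
Applying the same ×0.8805: 1886.61 → 1661.09.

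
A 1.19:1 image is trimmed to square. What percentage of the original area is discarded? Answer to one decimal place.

Going from 1.19:1 to square means cutting width while keeping height.
Area ratio = (1.000)/(1.190) = 84.03%; the remaining 15.97% is cropped out.

16.0%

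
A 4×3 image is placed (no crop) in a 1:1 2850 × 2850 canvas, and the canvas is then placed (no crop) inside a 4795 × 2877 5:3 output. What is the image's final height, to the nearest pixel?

4×3 in 2850×2850: fills the width, so the image is 2850.00 × 2137.50.
The 1:1 canvas is height-limited in 4795×2877, giving 2877.00 × 2877.00; scale factor 1.0095.
So the image's height is 2137.50 × 1.0095 ≈ 2157.75.

2158 px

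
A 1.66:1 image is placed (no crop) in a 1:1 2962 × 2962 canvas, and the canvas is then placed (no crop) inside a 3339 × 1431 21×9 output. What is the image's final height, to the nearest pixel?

First fit — 1.66:1 into 2962×2962 spans the width: 2962.00 × 1784.34.
Second fit — the 1:1 canvas into 3339×1431 spans the height: 1431.00 × 1431.00 (×0.4831 from 2962×2962).
Applying the same ×0.4831: 1784.34 → 862.05.

862 px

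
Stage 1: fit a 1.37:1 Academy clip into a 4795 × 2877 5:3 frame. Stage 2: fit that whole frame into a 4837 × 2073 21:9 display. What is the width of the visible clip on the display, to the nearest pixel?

2840 px

First fit — 1.37:1 Academy into 4795×2877 spans the height: 3941.49 × 2877.00.
The 5:3 canvas is height-limited in 4837×2073, giving 3455.00 × 2073.00; scale factor 0.7205.
So the clip's width is 3941.49 × 0.7205 ≈ 2840.01.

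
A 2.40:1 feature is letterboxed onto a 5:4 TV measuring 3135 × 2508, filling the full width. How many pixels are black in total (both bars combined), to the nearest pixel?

Content height = 3135 / 2.400 ≈ 1306.2500 px.
2508 − 1306.2500 = 1201.7500 px of bars.
Across the 3135-px span: 1201.7500 × 3135 ≈ 3767486 px.

3767486 pixels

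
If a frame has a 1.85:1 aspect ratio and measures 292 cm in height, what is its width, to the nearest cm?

540 cm

Width = 292 × 1.850 = 540.20.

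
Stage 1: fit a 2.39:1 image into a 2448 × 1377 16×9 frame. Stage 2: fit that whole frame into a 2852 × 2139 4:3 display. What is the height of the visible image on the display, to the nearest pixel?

2.39:1 in 2448×1377: fills the width, so the image is 2448.00 × 1024.27.
16×9 in 2852×2139: fills the width, so the intermediate becomes 2852.00 × 1604.25 — a scale of ×1.1650.
The image scales with it: height 1024.27 × 1.1650 ≈ 1193.31.

1193 px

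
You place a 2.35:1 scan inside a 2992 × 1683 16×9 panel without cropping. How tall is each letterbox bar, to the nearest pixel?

2.35:1 is wider than 16×9, so it spans the full width.
The scan is 2992 / 2.350 ≈ 1273.19 px tall.
1683 − 1273.19 = 409.81 px of bars (204.90 each).

205 px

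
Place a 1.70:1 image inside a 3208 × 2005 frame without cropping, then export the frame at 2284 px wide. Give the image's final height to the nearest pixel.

Fitted into 3208×2005, the image spans the width; its height is 3208 / 1.700 ≈ 1887.06 px.
Resizing to 2284 px wide multiplies everything by 0.7120: 1887.06 → 1343.53 px.

1344 px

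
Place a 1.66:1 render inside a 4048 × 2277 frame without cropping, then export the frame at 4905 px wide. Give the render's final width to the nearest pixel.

At 4048×2277 the render is height-limited, so width = 2277 × 1.660 ≈ 3779.82 px.
The frame scales by 4905/4048 = 1.2117; 3779.82 × 1.2117 ≈ 4580.04 px.

4580 px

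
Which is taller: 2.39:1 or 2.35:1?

2.39 and 2.35; 2.39 > 2.35. The smaller width-to-height ratio is the taller frame.

2.35:1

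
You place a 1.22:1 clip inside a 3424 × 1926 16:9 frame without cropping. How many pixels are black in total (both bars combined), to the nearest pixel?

2069063 pixels

1.22:1 (1.220) < 16:9 (1.778), so the clip fills the height.
The clip is 1926 × 1.220 ≈ 2349.7200 px wide.
Leftover width: 3424 − 2349.7200 = 1074.2800 px.
Bar area = 1074.2800 × 1926 ≈ 2069063 px.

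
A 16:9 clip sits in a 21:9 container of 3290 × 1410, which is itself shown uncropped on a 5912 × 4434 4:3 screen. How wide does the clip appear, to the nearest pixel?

First fit — 16:9 into 3290×1410 spans the height: 2506.67 × 1410.00.
21:9 in 5912×4434: fills the width, so the intermediate becomes 5912.00 × 2533.71 — a scale of ×1.7970.
So the clip's width is 2506.67 × 1.7970 ≈ 4504.38.

4504 px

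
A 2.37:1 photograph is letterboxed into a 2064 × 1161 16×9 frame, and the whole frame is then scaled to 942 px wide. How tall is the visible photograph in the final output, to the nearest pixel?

At 2064×1161 the photograph is width-limited, so height = 2064 / 2.370 ≈ 870.89 px.
Scaling 2064 → 942 is ×0.4564, so the height becomes 870.89 × 0.4564 ≈ 397.47 px.

397 px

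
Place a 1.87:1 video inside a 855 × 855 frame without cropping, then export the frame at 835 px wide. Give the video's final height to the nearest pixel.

At 855×855 the video is width-limited, so height = 855 / 1.870 ≈ 457.22 px.
Scaling 855 → 835 is ×0.9766, so the height becomes 457.22 × 0.9766 ≈ 446.52 px.

447 px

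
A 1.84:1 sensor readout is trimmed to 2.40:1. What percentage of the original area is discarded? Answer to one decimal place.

23.3%

2.40:1 is wider than 1.84:1, so the crop keeps the full width and trims the height.
Area ratio = (1.840)/(2.400) = 76.67%; the remaining 23.33% is cropped out.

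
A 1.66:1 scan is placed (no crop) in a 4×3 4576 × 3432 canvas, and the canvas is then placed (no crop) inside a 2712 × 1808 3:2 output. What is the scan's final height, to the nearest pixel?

1.66:1 in 4576×3432: fills the width, so the scan is 4576.00 × 2756.63.
4×3 in 2712×1808: fills the height, so the intermediate becomes 2410.67 × 1808.00 — a scale of ×0.5268.
So the scan's height is 2756.63 × 0.5268 ≈ 1452.21.

1452 px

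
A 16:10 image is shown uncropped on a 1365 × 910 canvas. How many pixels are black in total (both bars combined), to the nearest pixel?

Since 1.600 > 1.500, the image is width-limited.
Content height = 1365 × 10/16 ≈ 853.1250 px.
Leftover height: 910 − 853.1250 = 56.8750 px.
That's 56.8750 × 1365 ≈ 77634 black pixels.

77634 pixels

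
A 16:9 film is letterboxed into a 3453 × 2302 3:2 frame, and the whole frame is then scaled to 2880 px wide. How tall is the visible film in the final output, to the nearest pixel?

At 3453×2302 the film is width-limited, so height = 3453 × 9/16 ≈ 1942.31 px.
Resizing to 2880 px wide multiplies everything by 0.8341: 1942.31 → 1620.00 px.

1620 px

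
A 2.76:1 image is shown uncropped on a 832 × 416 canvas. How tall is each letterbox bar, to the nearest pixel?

57 px

2.76:1 (2.760) > Univisium 2:1 (2.000), so the image fills the width.
The image is 832 / 2.760 ≈ 301.45 px tall.
416 − 301.45 = 114.55 px of bars (57.28 each).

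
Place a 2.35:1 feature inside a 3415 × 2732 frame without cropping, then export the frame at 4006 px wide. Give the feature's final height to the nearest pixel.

In the 3415×2732 frame the feature fills the width: height = 3415 / 2.350 ≈ 1453.19 px.
Resizing to 4006 px wide multiplies everything by 1.1731: 1453.19 → 1704.68 px.

1705 px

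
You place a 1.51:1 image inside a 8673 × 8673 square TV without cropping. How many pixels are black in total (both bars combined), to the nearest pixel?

25405744 pixels

1.51:1 (1.510) > square (1.000), so the image fills the width.
That makes the image 5743.7086 px tall (8673 / 1.510).
8673 − 5743.7086 = 2929.2914 px of bars.
Bar area = 2929.2914 × 8673 ≈ 25405744 px.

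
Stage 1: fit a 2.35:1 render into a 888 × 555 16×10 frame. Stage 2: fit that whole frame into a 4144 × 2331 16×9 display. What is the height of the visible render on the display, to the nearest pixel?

Inside the 888×555 canvas the render is width-limited at 888.00 × 377.87.
Second fit — the 16×10 canvas into 4144×2331 spans the height: 3729.60 × 2331.00 (×4.2000 from 888×555).
The render scales with it: height 377.87 × 4.2000 ≈ 1587.06.

1587 px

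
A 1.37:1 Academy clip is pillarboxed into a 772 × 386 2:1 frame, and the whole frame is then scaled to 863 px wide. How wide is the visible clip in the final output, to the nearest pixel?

591 px

In the 772×386 frame the clip fills the height: width = 386 × 1.370 ≈ 528.82 px.
Resizing to 863 px wide multiplies everything by 1.1179: 528.82 → 591.15 px.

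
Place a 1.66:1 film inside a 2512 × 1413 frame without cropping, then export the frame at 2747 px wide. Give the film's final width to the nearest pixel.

In the 2512×1413 frame the film fills the height: width = 1413 × 1.660 ≈ 2345.58 px.
The frame scales by 2747/2512 = 1.0936; 2345.58 × 1.0936 ≈ 2565.01 px.

2565 px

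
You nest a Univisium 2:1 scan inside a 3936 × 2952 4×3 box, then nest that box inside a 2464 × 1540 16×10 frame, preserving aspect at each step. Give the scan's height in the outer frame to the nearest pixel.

1027 px

Univisium 2:1 in 3936×2952: fills the width, so the scan is 3936.00 × 1968.00.
Second fit — the 4×3 canvas into 2464×1540 spans the height: 2053.33 × 1540.00 (×0.5217 from 3936×2952).
So the scan's height is 1968.00 × 0.5217 ≈ 1026.67.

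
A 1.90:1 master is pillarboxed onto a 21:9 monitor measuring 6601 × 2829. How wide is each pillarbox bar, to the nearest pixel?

613 px

1.90:1 (1.900) < 21:9 (2.333), so the master fills the height.
That makes the image 5375.10 px wide (2829 × 1.900).
Leftover width: 6601 − 5375.10 = 1225.90 px → 612.95 each side.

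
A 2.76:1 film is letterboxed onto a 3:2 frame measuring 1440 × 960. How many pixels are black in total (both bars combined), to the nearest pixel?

2.76:1 (2.760) > 3:2 (1.500), so the film fills the width.
The film is 1440 / 2.760 ≈ 521.7391 px tall.
Black = 960 − 521.7391 = 438.2609 px.
Bar area = 438.2609 × 1440 ≈ 631096 px.

631096 pixels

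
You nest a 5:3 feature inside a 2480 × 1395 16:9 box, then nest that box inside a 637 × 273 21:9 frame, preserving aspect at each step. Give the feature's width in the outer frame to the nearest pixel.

455 px

5:3 in 2480×1395: fills the height, so the feature is 2325.00 × 1395.00.
Second fit — the 16:9 canvas into 637×273 spans the height: 485.33 × 273.00 (×0.1957 from 2480×1395).
So the feature's width is 2325.00 × 0.1957 ≈ 455.00.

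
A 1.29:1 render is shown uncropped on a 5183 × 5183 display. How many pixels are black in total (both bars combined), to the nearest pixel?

Since 1.290 > 1.000, the render is width-limited.
The render is 5183 / 1.290 ≈ 4017.8295 px tall.
5183 − 4017.8295 = 1165.1705 px of bars.
That's 1165.1705 × 5183 ≈ 6039079 black pixels.

6039079 pixels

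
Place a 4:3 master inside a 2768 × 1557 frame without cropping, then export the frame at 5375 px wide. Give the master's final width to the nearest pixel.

4031 px

At 2768×1557 the master is height-limited, so width = 1557 × 4/3 ≈ 2076.00 px.
Resizing to 5375 px wide multiplies everything by 1.9418: 2076.00 → 4031.25 px.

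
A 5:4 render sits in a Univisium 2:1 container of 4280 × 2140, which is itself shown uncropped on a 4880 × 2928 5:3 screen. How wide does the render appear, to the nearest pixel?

3050 px

Inside the 4280×2140 canvas the render is height-limited at 2675.00 × 2140.00.
Univisium 2:1 in 4880×2928: fills the width, so the intermediate becomes 4880.00 × 2440.00 — a scale of ×1.1402.
Applying the same ×1.1402: 2675.00 → 3050.00.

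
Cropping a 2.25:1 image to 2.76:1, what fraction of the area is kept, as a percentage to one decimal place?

81.5%

The width stays; only height is cut (since 2.76:1 is wider than 2.25:1).
Area ratio = (2.250)/(2.760) = 81.52% retained.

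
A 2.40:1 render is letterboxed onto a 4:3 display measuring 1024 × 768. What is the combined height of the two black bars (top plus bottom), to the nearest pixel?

341 px

Since 2.400 > 1.333, the render is width-limited.
That makes the image 426.67 px tall (1024 / 2.400).
Black = 768 − 426.67 = 341.33 px.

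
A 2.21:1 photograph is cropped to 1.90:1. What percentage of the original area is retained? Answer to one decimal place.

1.90:1 is narrower than 2.21:1, so the crop keeps the full height and trims the width.
Area ratio = (1.900)/(2.210) = 85.97% retained.

86.0%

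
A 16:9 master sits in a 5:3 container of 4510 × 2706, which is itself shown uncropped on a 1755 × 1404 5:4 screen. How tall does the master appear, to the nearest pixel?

First fit — 16:9 into 4510×2706 spans the width: 4510.00 × 2536.88.
5:3 in 1755×1404: fills the width, so the intermediate becomes 1755.00 × 1053.00 — a scale of ×0.3891.
So the master's height is 2536.88 × 0.3891 ≈ 987.19.

987 px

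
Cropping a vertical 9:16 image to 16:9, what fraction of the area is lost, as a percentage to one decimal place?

68.4%

The width stays; only height is cut (since 16:9 is wider than vertical 9:16).
Fraction kept = (0.562)/(1.778) ≈ 31.64%, so 68.36% is lost.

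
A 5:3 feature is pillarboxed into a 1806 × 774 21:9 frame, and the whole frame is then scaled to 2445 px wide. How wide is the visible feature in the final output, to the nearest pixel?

1746 px

At 1806×774 the feature is height-limited, so width = 774 × 5/3 ≈ 1290.00 px.
The frame scales by 2445/1806 = 1.3538; 1290.00 × 1.3538 ≈ 1746.43 px.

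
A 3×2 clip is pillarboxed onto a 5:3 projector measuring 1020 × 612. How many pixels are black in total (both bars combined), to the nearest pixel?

62424 pixels

3×2 is narrower than 5:3, so it spans the full height.
Content width = 612 × 3/2 ≈ 918.0000 px.
Black = 1020 − 918.0000 = 102.0000 px.
Across the 612-px span: 102.0000 × 612 ≈ 62424 px.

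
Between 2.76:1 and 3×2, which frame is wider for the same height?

2.76 and 3×2 = 1.5; 2.76 > 1.5.

2.76:1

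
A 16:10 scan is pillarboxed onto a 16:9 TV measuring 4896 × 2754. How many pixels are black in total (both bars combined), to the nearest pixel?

1348358 pixels

Since 1.600 < 1.778, the scan is height-limited.
Content width = 2754 × 16/10 ≈ 4406.4000 px.
Leftover width: 4896 − 4406.4000 = 489.6000 px.
Across the 2754-px span: 489.6000 × 2754 ≈ 1348358 px.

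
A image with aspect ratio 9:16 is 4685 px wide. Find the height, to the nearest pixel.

4685 × 16/9 = 8328.89.

8329 px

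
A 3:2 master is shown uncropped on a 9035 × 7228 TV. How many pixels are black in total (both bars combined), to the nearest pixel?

3:2 (1.500) > 5:4 (1.250), so the master fills the width.
Content height = 9035 × 2/3 ≈ 6023.3333 px.
Black = 7228 − 6023.3333 = 1204.6667 px.
That's 1204.6667 × 9035 ≈ 10884163 black pixels.

10884163 pixels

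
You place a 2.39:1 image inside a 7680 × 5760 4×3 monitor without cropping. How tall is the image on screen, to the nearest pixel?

2.39:1 is wider than 4×3, so it spans the full width.
The image is 7680 / 2.390 ≈ 3213.39 px tall.

3213 px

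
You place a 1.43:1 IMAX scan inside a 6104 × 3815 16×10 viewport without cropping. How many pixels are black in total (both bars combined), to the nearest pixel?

1.43:1 IMAX (1.430) < 16×10 (1.600), so the scan fills the height.
The scan is 3815 × 1.430 ≈ 5455.4500 px wide.
Black = 6104 − 5455.4500 = 648.5500 px.
That's 648.5500 × 3815 ≈ 2474218 black pixels.

2474218 pixels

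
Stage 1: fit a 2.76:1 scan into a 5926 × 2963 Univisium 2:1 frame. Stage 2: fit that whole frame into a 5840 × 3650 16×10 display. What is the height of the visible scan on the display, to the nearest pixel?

First fit — 2.76:1 into 5926×2963 spans the width: 5926.00 × 2147.10.
Univisium 2:1 in 5840×3650: fills the width, so the intermediate becomes 5840.00 × 2920.00 — a scale of ×0.9855.
The scan scales with it: height 2147.10 × 0.9855 ≈ 2115.94.

2116 px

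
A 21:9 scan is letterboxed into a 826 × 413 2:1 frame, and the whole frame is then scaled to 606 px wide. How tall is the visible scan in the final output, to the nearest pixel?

260 px

In the 826×413 frame the scan fills the width: height = 826 × 9/21 ≈ 354.00 px.
The frame scales by 606/826 = 0.7337; 354.00 × 0.7337 ≈ 259.71 px.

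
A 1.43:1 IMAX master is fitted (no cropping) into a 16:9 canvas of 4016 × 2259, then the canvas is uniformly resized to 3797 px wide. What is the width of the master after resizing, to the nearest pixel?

In the 4016×2259 frame the master fills the height: width = 2259 × 1.430 ≈ 3230.37 px.
The frame scales by 3797/4016 = 0.9455; 3230.37 × 0.9455 ≈ 3054.21 px.

3054 px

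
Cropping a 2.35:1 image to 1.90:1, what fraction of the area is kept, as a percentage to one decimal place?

80.9%

Going from 2.35:1 to 1.90:1 means cutting width while keeping height.
Area ratio = (1.900)/(2.350) = 80.85% retained.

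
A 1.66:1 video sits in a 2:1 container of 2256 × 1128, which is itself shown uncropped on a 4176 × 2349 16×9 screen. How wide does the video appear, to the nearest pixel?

3466 px

Inside the 2256×1128 canvas the video is height-limited at 1872.48 × 1128.00.
2:1 in 4176×2349: fills the width, so the intermediate becomes 4176.00 × 2088.00 — a scale of ×1.8511.
The video scales with it: width 1872.48 × 1.8511 ≈ 3466.08.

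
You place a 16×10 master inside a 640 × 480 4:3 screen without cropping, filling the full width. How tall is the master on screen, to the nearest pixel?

400 px

That makes the image 400.00 px tall (640 × 10/16).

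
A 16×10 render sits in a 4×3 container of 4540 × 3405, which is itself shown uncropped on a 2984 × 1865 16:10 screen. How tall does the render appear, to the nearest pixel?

Inside the 4540×3405 canvas the render is width-limited at 4540.00 × 2837.50.
Second fit — the 4×3 canvas into 2984×1865 spans the height: 2486.67 × 1865.00 (×0.5477 from 4540×3405).
So the render's height is 2837.50 × 0.5477 ≈ 1554.17.

1554 px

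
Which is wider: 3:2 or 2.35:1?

3:2 = 1.5 and 2.35; 2.35 > 1.5.

2.35:1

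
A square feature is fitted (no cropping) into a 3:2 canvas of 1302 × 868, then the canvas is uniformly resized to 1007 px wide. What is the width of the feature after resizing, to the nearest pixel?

671 px

In the 1302×868 frame the feature fills the height: width = 868 × 1/1 ≈ 868.00 px.
Scaling 1302 → 1007 is ×0.7734, so the width becomes 868.00 × 0.7734 ≈ 671.33 px.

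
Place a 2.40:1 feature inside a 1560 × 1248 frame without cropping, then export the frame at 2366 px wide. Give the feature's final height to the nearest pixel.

986 px

Fitted into 1560×1248, the feature spans the width; its height is 1560 / 2.400 ≈ 650.00 px.
The frame scales by 2366/1560 = 1.5167; 650.00 × 1.5167 ≈ 985.83 px.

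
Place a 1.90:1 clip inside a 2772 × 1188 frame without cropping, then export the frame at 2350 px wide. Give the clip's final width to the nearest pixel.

Fitted into 2772×1188, the clip spans the height; its width is 1188 × 1.900 ≈ 2257.20 px.
Scaling 2772 → 2350 is ×0.8478, so the width becomes 2257.20 × 0.8478 ≈ 1913.57 px.

1914 px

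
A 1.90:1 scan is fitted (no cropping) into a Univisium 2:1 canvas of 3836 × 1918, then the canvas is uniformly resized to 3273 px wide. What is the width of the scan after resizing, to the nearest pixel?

Fitted into 3836×1918, the scan spans the height; its width is 1918 × 1.900 ≈ 3644.20 px.
The frame scales by 3273/3836 = 0.8532; 3644.20 × 0.8532 ≈ 3109.35 px.

3109 px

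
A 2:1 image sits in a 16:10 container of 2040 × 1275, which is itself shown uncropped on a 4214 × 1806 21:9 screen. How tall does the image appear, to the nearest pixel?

1445 px

2:1 in 2040×1275: fills the width, so the image is 2040.00 × 1020.00.
Second fit — the 16:10 canvas into 4214×1806 spans the height: 2889.60 × 1806.00 (×1.4165 from 2040×1275).
Applying the same ×1.4165: 1020.00 → 1444.80.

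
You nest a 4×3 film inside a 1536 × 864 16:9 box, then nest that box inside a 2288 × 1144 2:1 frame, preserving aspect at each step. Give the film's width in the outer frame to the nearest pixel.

4×3 in 1536×864: fills the height, so the film is 1152.00 × 864.00.
The 16:9 canvas is height-limited in 2288×1144, giving 2033.78 × 1144.00; scale factor 1.3241.
The film scales with it: width 1152.00 × 1.3241 ≈ 1525.33.

1525 px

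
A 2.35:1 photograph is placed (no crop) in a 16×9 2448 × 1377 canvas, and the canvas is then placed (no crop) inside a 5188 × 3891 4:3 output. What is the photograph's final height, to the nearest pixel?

2208 px

First fit — 2.35:1 into 2448×1377 spans the width: 2448.00 × 1041.70.
The 16×9 canvas is width-limited in 5188×3891, giving 5188.00 × 2918.25; scale factor 2.1193.
So the photograph's height is 1041.70 × 2.1193 ≈ 2207.66.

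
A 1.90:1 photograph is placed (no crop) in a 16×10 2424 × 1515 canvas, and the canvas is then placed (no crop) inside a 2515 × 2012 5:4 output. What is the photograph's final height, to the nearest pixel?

Inside the 2424×1515 canvas the photograph is width-limited at 2424.00 × 1275.79.
The 16×10 canvas is width-limited in 2515×2012, giving 2515.00 × 1571.88; scale factor 1.0375.
So the photograph's height is 1275.79 × 1.0375 ≈ 1323.68.

1324 px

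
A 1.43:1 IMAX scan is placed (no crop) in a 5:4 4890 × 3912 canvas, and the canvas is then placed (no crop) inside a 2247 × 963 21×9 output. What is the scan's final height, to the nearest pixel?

842 px

Inside the 4890×3912 canvas the scan is width-limited at 4890.00 × 3419.58.
The 5:4 canvas is height-limited in 2247×963, giving 1203.75 × 963.00; scale factor 0.2462.
Applying the same ×0.2462: 3419.58 → 841.78.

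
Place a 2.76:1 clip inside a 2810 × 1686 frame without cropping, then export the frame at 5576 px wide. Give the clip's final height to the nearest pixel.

2020 px

At 2810×1686 the clip is width-limited, so height = 2810 / 2.760 ≈ 1018.12 px.
Resizing to 5576 px wide multiplies everything by 1.9843: 1018.12 → 2020.29 px.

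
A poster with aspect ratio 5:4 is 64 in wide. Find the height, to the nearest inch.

51 in

At 5:4, 64 / 5 × 4 ≈ 51.20.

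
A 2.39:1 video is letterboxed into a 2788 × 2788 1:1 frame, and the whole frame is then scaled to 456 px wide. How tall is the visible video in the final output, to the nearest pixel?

191 px

In the 2788×2788 frame the video fills the width: height = 2788 / 2.390 ≈ 1166.53 px.
The frame scales by 456/2788 = 0.1636; 1166.53 × 0.1636 ≈ 190.79 px.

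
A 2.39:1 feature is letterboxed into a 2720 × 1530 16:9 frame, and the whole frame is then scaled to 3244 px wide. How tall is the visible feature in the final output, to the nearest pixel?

Fitted into 2720×1530, the feature spans the width; its height is 2720 / 2.390 ≈ 1138.08 px.
Resizing to 3244 px wide multiplies everything by 1.1926: 1138.08 → 1357.32 px.

1357 px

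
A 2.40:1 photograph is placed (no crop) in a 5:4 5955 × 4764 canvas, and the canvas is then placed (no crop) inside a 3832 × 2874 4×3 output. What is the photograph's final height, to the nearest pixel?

2.40:1 in 5955×4764: fills the width, so the photograph is 5955.00 × 2481.25.
5:4 in 3832×2874: fills the height, so the intermediate becomes 3592.50 × 2874.00 — a scale of ×0.6033.
Applying the same ×0.6033: 2481.25 → 1496.88.

1497 px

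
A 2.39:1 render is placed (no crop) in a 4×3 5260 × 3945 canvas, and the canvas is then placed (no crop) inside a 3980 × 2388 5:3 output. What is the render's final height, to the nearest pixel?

First fit — 2.39:1 into 5260×3945 spans the width: 5260.00 × 2200.84.
Second fit — the 4×3 canvas into 3980×2388 spans the height: 3184.00 × 2388.00 (×0.6053 from 5260×3945).
Applying the same ×0.6053: 2200.84 → 1332.22.

1332 px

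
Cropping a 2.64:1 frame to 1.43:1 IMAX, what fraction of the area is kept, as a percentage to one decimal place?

Going from 2.64:1 to 1.43:1 IMAX means cutting width while keeping height.
(1.430)/(2.640) ≈ 0.542 of the area survives.

54.2%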